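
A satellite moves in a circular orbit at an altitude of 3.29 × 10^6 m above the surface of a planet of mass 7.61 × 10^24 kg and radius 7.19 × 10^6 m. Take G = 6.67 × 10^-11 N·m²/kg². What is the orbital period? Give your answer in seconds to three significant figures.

r = R + h = 7.19 × 10^6 + 3.29 × 10^6 = 1.048 × 10^7 m. Gravity provides the centripetal force: G M m / r² = m v² / r ⇒ v = √(GM/r) = 6959 m/s.
T = 2πr/v = 2π × 1.048 × 10^7 / 6959 = 9462 s.

9460 s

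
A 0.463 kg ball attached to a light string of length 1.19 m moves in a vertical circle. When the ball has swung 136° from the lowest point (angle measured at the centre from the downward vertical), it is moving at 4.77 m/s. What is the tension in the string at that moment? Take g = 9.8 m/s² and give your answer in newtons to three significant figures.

Take the radial direction toward the centre of the circle as positive. The component of the weight along the string toward the centre is −mg cos φ (φ measured from the bottom), so Newton's second law along the string gives T − mg cos φ = m v²/r.
cos 136° = -0.7193, so T = m(v²/r + g cos φ) = 0.463 × ((4.77)²/1.19 + 9.8 × -0.7193) = 0.463 × (19.12 + (-7.050)) = 0.463 × 12.07 = 5.589 N.

5.59 N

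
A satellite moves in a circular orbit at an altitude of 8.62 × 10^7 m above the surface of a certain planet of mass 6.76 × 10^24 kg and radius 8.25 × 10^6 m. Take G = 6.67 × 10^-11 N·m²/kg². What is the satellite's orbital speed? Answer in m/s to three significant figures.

2180 m/s

Orbital radius r = R + h = 8.25 × 10^6 + 8.62 × 10^7 = 9.445 × 10^7 m.
Gravity supplies the centripetal force: G M m / r² = m v² / r, so v = √(GM/r).
v = √(6.67 × 10^-11 × 6.76 × 10^24 / 9.445 × 10^7) = √(4.774 × 10^6) = 2185 m/s.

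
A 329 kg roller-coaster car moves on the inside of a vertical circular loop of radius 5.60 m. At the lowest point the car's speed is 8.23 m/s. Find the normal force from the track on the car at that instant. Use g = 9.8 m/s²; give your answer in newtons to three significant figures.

7200 N

At the lowest point, N points up (toward the centre) and the weight mg points down (away from the centre), so the net inward force is N − mg = mv²/r.
N = m(v²/r + g) = 329 × ((8.23)²/5.60 + 9.8) = 329 × (12.10 + 9.8) = 329 × 21.90 = 7204 N.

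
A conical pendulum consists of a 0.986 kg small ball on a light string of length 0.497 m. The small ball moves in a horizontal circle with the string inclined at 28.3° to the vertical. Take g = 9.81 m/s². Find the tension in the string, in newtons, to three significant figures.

Vertically the bob has no acceleration, so T cosθ = mg.
T = mg/cosθ = 0.986 × 9.81 / cos 28.3° = 9.673/0.8805 = 10.99 N.

11.0 N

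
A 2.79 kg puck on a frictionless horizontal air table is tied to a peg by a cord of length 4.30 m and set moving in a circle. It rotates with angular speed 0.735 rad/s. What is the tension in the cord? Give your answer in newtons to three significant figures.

v = ωr = 0.735 × 4.30 = 3.160 m/s.
The tension is the only horizontal force, so it supplies the full centripetal force: T = m v²/r = 2.79 × (3.160)²/4.30 = 2.79 × 9.989/4.30 = 6.481 N.

6.48 N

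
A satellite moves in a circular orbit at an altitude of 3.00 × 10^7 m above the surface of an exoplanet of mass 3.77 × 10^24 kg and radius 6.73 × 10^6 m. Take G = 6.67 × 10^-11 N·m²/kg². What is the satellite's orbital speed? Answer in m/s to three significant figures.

Orbital radius r = R + h = 6.73 × 10^6 + 3.00 × 10^7 = 3.673 × 10^7 m.
Gravity supplies the centripetal force: G M m / r² = m v² / r, so v = √(GM/r).
v = √(6.67 × 10^-11 × 3.77 × 10^24 / 3.673 × 10^7) = √(6.846 × 10^6) = 2617 m/s.

2620 m/s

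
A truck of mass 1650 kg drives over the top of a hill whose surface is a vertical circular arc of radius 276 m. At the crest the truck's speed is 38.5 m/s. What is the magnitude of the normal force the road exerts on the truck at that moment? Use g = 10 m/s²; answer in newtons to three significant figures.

At the crest the centripetal acceleration points downward (toward the centre of the arc), so mg − N = mv²/r.
N = m(g − v²/r) = 1650 × (10.0 − (38.5)²/276) = 1650 × (10.0 − 5.370) = 1650 × 4.630 = 7639 N.

7640 N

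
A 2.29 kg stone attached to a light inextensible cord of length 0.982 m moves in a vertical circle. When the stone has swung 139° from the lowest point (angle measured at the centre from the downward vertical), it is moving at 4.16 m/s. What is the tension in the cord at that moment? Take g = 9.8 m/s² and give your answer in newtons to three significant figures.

Take the radial direction toward the centre of the circle as positive. The component of the weight along the string toward the centre is −mg cos φ (φ measured from the bottom), so Newton's second law along the string gives T − mg cos φ = m v²/r.
cos 139° = -0.7547, so T = m(v²/r + g cos φ) = 2.29 × ((4.16)²/0.982 + 9.8 × -0.7547) = 2.29 × (17.62 + (-7.396)) = 2.29 × 10.23 = 23.42 N.

23.4 N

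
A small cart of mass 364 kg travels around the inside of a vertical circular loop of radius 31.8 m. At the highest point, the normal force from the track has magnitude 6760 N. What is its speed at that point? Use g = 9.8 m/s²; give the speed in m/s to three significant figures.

At the top, N + mg = mv²/r, so v = √(r(N/m + g)) = √(31.8 × (6760/364 + 9.8)) = √(31.8 × 28.37) = √902.2 = 30.04 m/s.

30.0 m/s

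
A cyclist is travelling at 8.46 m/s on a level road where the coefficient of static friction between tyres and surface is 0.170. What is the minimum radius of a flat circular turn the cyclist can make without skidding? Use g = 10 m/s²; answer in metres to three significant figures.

At the limit, μ_s m g = m v²/r, so r_min = v²/(μ_s g) = (8.46)²/(0.170 × 10.0) = 71.57/1.700 = 42.10 m.

42.1 m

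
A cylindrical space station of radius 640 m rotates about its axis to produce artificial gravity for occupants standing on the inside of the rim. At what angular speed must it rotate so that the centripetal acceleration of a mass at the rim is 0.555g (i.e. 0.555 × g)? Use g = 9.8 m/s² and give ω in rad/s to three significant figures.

Centripetal acceleration a_c = ω²r. Setting ω²r = 0.555g:
ω = √(0.555g / r) = √(0.555 × 9.8 / 640) = √0.008498 = 0.09219 rad/s.

0.0922 rad/s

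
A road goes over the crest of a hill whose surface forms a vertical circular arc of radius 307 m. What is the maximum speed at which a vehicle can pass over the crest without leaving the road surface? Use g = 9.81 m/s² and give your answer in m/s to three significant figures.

At the crest the centre of the circle is below the vehicle, so the net downward (centripetal) force is mg − N = mv²/r.
The vehicle leaves the road when N → 0, giving v_max = √(g r) = √(9.81 × 307) = 54.88 m/s.

54.9 m/s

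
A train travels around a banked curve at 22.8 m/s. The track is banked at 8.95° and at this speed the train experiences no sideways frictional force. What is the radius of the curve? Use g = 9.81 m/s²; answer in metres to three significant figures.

Frictionless banking: tanθ = v²/(rg), so r = v²/(g tanθ).
r = (22.8)²/(9.81 × tan 8.95°) = 519.8/(9.81 × 0.1575) = 519.8/1.545 = 336.5 m.

336 m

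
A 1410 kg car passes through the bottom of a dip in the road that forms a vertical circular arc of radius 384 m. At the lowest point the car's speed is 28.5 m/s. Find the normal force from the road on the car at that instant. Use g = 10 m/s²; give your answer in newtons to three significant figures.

17100 N

At the lowest point, N points up (toward the centre) and the weight mg points down (away from the centre), so the net inward force is N − mg = mv²/r.
N = m(v²/r + g) = 1410 × ((28.5)²/384 + 10.0) = 1410 × (2.115 + 10.0) = 1410 × 12.12 = 17080 N.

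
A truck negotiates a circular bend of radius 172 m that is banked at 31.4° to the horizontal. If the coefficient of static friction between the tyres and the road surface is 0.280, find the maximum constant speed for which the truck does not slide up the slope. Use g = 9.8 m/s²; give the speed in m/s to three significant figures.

At the maximum speed, friction acts down the slope at its limiting value f = μN. Radially (horizontal, toward centre): N sinθ + μN cosθ = mv²/r. Vertically: N cosθ − μN sinθ = mg.
Dividing: v² = r g (sinθ + μcosθ)/(cosθ − μsinθ).
sinθ + μcosθ = 0.5210 + 0.280×0.8536 = 0.7600; cosθ − μsinθ = 0.8536 − 0.280×0.5210 = 0.7077.
v² = 172 × 9.8 × 0.7600/0.7077 = 1810 m²/s², so v = 42.55 m/s.

42.5 m/s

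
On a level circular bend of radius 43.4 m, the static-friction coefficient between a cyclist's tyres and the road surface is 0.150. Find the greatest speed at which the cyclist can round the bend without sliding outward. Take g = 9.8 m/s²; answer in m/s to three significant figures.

Friction provides the centripetal force on a flat curve. At maximum speed it is at its limiting value: μ_s m g = m v²/r.
Mass cancels: v_max = √(μ_s g r) = √(0.150 × 9.8 × 43.4) = √63.80 = 7.987 m/s.

7.99 m/s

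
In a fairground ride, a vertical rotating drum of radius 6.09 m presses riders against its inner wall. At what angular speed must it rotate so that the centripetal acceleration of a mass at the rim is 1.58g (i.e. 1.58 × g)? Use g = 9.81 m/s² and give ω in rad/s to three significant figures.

1.60 rad/s

Centripetal acceleration a_c = ω²r. Setting ω²r = 1.58g:
ω = √(1.58g / r) = √(1.58 × 9.81 / 6.09) = √2.545 = 1.595 rad/s.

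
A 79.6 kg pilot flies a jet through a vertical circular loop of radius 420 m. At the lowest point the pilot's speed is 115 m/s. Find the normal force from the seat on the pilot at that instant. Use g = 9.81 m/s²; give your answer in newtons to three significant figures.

At the lowest point, N points up (toward the centre) and the weight mg points down (away from the centre), so the net inward force is N − mg = mv²/r.
N = m(v²/r + g) = 79.6 × ((115)²/420 + 9.81) = 79.6 × (31.49 + 9.81) = 79.6 × 41.30 = 3287 N.

3290 N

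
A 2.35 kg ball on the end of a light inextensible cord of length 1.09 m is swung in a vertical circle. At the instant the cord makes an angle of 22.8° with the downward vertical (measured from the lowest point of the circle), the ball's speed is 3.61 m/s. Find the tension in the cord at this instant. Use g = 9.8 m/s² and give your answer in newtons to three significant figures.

Take the radial direction toward the centre of the circle as positive. The component of the weight along the string toward the centre is −mg cos φ (φ measured from the bottom), so Newton's second law along the string gives T − mg cos φ = m v²/r.
cos 22.8° = 0.9219, so T = m(v²/r + g cos φ) = 2.35 × ((3.61)²/1.09 + 9.8 × 0.9219) = 2.35 × (11.96 + (9.034)) = 2.35 × 20.99 = 49.33 N.

49.3 N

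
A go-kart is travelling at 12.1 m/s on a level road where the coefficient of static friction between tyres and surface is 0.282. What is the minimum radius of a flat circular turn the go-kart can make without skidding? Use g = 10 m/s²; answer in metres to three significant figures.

At the limit, μ_s m g = m v²/r, so r_min = v²/(μ_s g) = (12.1)²/(0.282 × 10.0) = 146.4/2.820 = 51.92 m.

51.9 m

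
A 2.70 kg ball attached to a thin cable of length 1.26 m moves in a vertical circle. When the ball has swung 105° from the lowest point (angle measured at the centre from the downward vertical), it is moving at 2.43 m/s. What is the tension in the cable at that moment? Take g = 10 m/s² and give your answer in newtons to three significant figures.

5.67 N

Take the radial direction toward the centre of the circle as positive. The component of the weight along the string toward the centre is −mg cos φ (φ measured from the bottom), so Newton's second law along the string gives T − mg cos φ = m v²/r.
cos 105° = -0.2588, so T = m(v²/r + g cos φ) = 2.70 × ((2.43)²/1.26 + 10.0 × -0.2588) = 2.70 × (4.686 + (-2.588)) = 2.70 × 2.098 = 5.665 N.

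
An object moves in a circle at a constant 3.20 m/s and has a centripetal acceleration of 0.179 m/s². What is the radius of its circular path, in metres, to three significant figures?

a_c = v²/r ⇒ r = v²/a_c = (3.20)²/0.179 = 10.24/0.179 = 57.21 m.

57.2 m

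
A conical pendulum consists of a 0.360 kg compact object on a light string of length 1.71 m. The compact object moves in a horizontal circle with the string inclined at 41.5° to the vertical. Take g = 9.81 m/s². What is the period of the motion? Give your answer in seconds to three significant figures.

r = L sinθ = 1.133 m. From T sinθ = mω²r and T cosθ = mg: tanθ = ω²r/g, so ω² = g tanθ / r = g/(L cosθ).
ω = √(g/(L cosθ)) = √(9.81/(1.71 × 0.7490)) = √7.660 = 2.768 rad/s.
Period = 2π/ω = 2.270 s.

2.27 s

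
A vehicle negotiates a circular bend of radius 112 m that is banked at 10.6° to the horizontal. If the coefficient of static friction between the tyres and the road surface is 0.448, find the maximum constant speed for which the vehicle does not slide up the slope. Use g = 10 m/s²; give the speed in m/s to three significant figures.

At the maximum speed, friction acts down the slope at its limiting value f = μN. Radially (horizontal, toward centre): N sinθ + μN cosθ = mv²/r. Vertically: N cosθ − μN sinθ = mg.
Dividing: v² = r g (sinθ + μcosθ)/(cosθ − μsinθ).
sinθ + μcosθ = 0.1840 + 0.448×0.9829 = 0.6243; cosθ − μsinθ = 0.9829 − 0.448×0.1840 = 0.9005.
v² = 112 × 10.0 × 0.6243/0.9005 = 776.5 m²/s², so v = 27.87 m/s.

27.9 m/s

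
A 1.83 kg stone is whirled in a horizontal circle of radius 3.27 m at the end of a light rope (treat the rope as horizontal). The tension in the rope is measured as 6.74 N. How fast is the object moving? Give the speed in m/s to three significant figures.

T = m v²/r ⇒ v = √(T r / m) = √(6.74 × 3.27 / 1.83) = √12.04 = 3.470 m/s.

3.47 m/s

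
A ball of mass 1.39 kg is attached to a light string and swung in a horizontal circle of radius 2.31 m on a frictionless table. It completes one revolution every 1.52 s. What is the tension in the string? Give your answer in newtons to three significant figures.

v = 2πr/T = 2π × 2.31/1.52 = 9.549 m/s.
The tension is the only horizontal force, so it supplies the full centripetal force: T = m v²/r = 1.39 × (9.549)²/2.31 = 1.39 × 91.18/2.31 = 54.87 N.

54.9 N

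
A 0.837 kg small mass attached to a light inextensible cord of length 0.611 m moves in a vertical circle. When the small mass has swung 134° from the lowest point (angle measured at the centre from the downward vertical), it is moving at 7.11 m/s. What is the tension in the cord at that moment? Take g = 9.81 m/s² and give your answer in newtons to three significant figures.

Take the radial direction toward the centre of the circle as positive. The component of the weight along the string toward the centre is −mg cos φ (φ measured from the bottom), so Newton's second law along the string gives T − mg cos φ = m v²/r.
cos 134° = -0.6947, so T = m(v²/r + g cos φ) = 0.837 × ((7.11)²/0.611 + 9.81 × -0.6947) = 0.837 × (82.74 + (-6.815)) = 0.837 × 75.92 = 63.55 N.

63.5 N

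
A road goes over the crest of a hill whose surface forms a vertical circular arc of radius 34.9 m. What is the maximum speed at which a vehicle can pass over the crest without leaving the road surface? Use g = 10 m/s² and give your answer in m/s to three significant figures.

18.7 m/s

At the crest the centre of the circle is below the vehicle, so the net downward (centripetal) force is mg − N = mv²/r.
The vehicle leaves the road when N → 0, giving v_max = √(g r) = √(10.0 × 34.9) = 18.68 m/s.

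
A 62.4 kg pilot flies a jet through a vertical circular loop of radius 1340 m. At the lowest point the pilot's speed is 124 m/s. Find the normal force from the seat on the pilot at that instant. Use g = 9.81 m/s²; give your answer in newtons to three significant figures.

At the lowest point, N points up (toward the centre) and the weight mg points down (away from the centre), so the net inward force is N − mg = mv²/r.
N = m(v²/r + g) = 62.4 × ((124)²/1340 + 9.81) = 62.4 × (11.47 + 9.81) = 62.4 × 21.28 = 1328 N.

1330 N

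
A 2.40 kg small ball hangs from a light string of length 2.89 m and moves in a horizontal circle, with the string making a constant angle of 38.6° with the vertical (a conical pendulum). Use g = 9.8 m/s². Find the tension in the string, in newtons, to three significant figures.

30.1 N

Vertically the bob has no acceleration, so T cosθ = mg.
T = mg/cosθ = 2.40 × 9.8 / cos 38.6° = 23.52/0.7815 = 30.10 N.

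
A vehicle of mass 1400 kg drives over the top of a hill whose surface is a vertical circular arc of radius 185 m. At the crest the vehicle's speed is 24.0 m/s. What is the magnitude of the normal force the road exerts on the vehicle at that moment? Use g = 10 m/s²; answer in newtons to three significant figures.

9640 N

At the crest the centripetal acceleration points downward (toward the centre of the arc), so mg − N = mv²/r.
N = m(g − v²/r) = 1400 × (10.0 − (24.0)²/185) = 1400 × (10.0 − 3.114) = 1400 × 6.886 = 9641 N.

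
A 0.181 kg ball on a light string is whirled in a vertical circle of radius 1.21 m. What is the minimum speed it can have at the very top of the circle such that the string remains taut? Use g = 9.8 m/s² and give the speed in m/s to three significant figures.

3.44 m/s

At the highest point the centre is directly below, so both the weight and T act inward: T + mg = mv²/r.
At minimum speed T → 0, so mg = mv_min²/r ⇒ v_min = √(g r) = √(9.8 × 1.21) = 3.444 m/s.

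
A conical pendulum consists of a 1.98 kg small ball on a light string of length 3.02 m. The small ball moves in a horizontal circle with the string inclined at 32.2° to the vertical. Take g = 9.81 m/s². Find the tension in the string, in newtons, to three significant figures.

23.0 N

Vertically the bob has no acceleration, so T cosθ = mg.
T = mg/cosθ = 1.98 × 9.81 / cos 32.2° = 19.42/0.8462 = 22.95 N.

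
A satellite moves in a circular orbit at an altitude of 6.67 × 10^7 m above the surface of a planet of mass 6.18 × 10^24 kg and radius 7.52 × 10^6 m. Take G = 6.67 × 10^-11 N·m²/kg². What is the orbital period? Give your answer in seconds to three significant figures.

198000 s

r = R + h = 7.52 × 10^6 + 6.67 × 10^7 = 7.422 × 10^7 m. Gravity provides the centripetal force: G M m / r² = m v² / r ⇒ v = √(GM/r) = 2357 m/s.
T = 2πr/v = 2π × 7.422 × 10^7 / 2357 = 197900 s.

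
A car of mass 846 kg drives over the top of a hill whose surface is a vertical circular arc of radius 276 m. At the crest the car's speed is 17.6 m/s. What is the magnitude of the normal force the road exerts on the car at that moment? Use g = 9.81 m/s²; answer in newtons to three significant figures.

At the crest the centripetal acceleration points downward (toward the centre of the arc), so mg − N = mv²/r.
N = m(g − v²/r) = 846 × (9.81 − (17.6)²/276) = 846 × (9.81 − 1.122) = 846 × 8.688 = 7350 N.

7350 N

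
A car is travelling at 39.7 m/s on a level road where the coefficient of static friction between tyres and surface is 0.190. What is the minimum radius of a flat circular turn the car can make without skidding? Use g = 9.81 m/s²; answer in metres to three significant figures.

At the limit, μ_s m g = m v²/r, so r_min = v²/(μ_s g) = (39.7)²/(0.190 × 9.81) = 1576/1.864 = 845.6 m.

846 m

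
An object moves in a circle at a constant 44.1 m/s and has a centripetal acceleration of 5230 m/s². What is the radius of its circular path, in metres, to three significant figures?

0.372 m

a_c = v²/r ⇒ r = v²/a_c = (44.1)²/5230 = 1945/5230 = 0.3719 m.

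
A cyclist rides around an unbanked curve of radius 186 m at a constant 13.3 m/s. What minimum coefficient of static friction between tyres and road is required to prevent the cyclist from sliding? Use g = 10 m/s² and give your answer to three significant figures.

0.0951

Friction provides the centripetal force: μ_s m g = m v²/r, so μ_s = v²/(g r) = (13.30)²/(10.0 × 186) = 176.9/1860 = 0.09510.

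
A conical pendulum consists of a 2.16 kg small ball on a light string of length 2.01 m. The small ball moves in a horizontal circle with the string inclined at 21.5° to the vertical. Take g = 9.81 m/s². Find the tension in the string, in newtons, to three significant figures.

Vertically the bob has no acceleration, so T cosθ = mg.
T = mg/cosθ = 2.16 × 9.81 / cos 21.5° = 21.19/0.9304 = 22.77 N.

22.8 N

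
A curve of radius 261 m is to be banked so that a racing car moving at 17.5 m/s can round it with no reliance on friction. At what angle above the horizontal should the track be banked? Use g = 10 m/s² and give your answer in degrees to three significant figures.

For a frictionless banked turn: horizontally N sinθ = mv²/r and vertically N cosθ = mg.
Dividing: tanθ = v²/(r g) = (17.5)²/(261 × 10.0) = 306.2/2610 = 0.1173.
θ = arctan(0.1173) = 6.692°.

6.69°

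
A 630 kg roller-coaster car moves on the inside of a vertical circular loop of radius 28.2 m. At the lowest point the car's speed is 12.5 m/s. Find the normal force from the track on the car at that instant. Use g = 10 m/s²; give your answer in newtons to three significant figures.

At the lowest point, N points up (toward the centre) and the weight mg points down (away from the centre), so the net inward force is N − mg = mv²/r.
N = m(v²/r + g) = 630 × ((12.5)²/28.2 + 10.0) = 630 × (5.541 + 10.0) = 630 × 15.54 = 9791 N.

9790 N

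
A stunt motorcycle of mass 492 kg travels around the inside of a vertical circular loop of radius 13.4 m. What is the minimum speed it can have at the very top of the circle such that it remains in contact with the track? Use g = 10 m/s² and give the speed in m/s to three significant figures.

At the top, both weight mg and N point toward the centre: N + mg = mv²/r.
At minimum speed N → 0, so mg = mv_min²/r ⇒ v_min = √(g r) = √(10.0 × 13.4) = 11.58 m/s.

11.6 m/s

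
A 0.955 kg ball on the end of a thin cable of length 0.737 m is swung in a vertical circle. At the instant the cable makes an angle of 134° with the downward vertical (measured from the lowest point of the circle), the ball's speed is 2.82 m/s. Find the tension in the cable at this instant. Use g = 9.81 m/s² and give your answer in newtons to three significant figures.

3.80 N

Take the radial direction toward the centre of the circle as positive. The component of the weight along the string toward the centre is −mg cos φ (φ measured from the bottom), so Newton's second law along the string gives T − mg cos φ = m v²/r.
cos 134° = -0.6947, so T = m(v²/r + g cos φ) = 0.955 × ((2.82)²/0.737 + 9.81 × -0.6947) = 0.955 × (10.79 + (-6.815)) = 0.955 × 3.976 = 3.797 N.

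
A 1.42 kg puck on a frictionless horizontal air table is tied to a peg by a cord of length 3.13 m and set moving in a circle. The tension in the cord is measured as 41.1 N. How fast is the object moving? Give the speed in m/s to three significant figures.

T = m v²/r ⇒ v = √(T r / m) = √(41.1 × 3.13 / 1.42) = √90.59 = 9.518 m/s.

9.52 m/s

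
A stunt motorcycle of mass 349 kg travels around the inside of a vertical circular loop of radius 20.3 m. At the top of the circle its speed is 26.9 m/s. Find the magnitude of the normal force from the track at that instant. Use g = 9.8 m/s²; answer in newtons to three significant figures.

9020 N

At the top, both N and the weight mg point inward (toward the centre), so N + mg = mv²/r.
N = m(v²/r − g) = 349 × ((26.9)²/20.3 − 9.8) = 349 × (35.65 − 9.8) = 349 × 25.85 = 9020 N.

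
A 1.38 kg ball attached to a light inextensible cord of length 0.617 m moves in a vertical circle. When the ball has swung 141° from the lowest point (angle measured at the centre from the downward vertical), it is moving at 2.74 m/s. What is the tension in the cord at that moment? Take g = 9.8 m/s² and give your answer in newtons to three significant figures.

Take the radial direction toward the centre of the circle as positive. The component of the weight along the string toward the centre is −mg cos φ (φ measured from the bottom), so Newton's second law along the string gives T − mg cos φ = m v²/r.
cos 141° = -0.7771, so T = m(v²/r + g cos φ) = 1.38 × ((2.74)²/0.617 + 9.8 × -0.7771) = 1.38 × (12.17 + (-7.616)) = 1.38 × 4.552 = 6.282 N.

6.28 N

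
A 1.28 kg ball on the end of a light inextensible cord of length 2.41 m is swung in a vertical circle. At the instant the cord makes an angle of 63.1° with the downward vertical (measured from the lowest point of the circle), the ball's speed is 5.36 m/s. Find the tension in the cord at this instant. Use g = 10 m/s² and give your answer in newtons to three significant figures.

21.1 N

Take the radial direction toward the centre of the circle as positive. The component of the weight along the string toward the centre is −mg cos φ (φ measured from the bottom), so Newton's second law along the string gives T − mg cos φ = m v²/r.
cos 63.1° = 0.4524, so T = m(v²/r + g cos φ) = 1.28 × ((5.36)²/2.41 + 10.0 × 0.4524) = 1.28 × (11.92 + (4.524)) = 1.28 × 16.45 = 21.05 N.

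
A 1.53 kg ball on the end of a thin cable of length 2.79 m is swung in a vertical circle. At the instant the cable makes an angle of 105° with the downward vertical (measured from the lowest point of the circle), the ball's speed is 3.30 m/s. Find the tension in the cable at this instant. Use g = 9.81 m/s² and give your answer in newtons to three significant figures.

Take the radial direction toward the centre of the circle as positive. The component of the weight along the string toward the centre is −mg cos φ (φ measured from the bottom), so Newton's second law along the string gives T − mg cos φ = m v²/r.
cos 105° = -0.2588, so T = m(v²/r + g cos φ) = 1.53 × ((3.30)²/2.79 + 9.81 × -0.2588) = 1.53 × (3.903 + (-2.539)) = 1.53 × 1.364 = 2.087 N.

2.09 N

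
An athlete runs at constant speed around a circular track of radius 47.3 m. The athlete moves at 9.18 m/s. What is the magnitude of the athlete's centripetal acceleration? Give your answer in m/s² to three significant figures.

a_c = v²/r = (9.180)²/47.3 = 84.27/47.3 = 1.782 m/s².

1.78 m/s²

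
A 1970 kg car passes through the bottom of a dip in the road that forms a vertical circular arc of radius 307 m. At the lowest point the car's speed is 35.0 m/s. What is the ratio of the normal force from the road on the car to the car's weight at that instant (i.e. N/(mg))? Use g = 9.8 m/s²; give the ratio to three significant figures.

1.41

At the bottom, N − mg = mv²/r, so N = m(v²/r + g) and N/(mg) = v²/(rg) + 1 = (35.0)²/(307 × 9.8) + 1 = 0.4072 + 1 = 1.407.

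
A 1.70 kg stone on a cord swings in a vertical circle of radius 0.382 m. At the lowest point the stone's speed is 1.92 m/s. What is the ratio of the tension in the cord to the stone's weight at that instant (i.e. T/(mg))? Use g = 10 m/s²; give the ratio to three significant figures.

At the bottom, T − mg = mv²/r, so T = m(v²/r + g) and T/(mg) = v²/(rg) + 1 = (1.92)²/(0.382 × 10.0) + 1 = 0.9650 + 1 = 1.965.

1.97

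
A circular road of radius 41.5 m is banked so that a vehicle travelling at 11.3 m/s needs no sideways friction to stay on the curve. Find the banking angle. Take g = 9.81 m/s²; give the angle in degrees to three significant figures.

17.4°

For a frictionless banked turn: horizontally N sinθ = mv²/r and vertically N cosθ = mg.
Dividing: tanθ = v²/(r g) = (11.3)²/(41.5 × 9.81) = 127.7/407.1 = 0.3136.
θ = arctan(0.3136) = 17.41°.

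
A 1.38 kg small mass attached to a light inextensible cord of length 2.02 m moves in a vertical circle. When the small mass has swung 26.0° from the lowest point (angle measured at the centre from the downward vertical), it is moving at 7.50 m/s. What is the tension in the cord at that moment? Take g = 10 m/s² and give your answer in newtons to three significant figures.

50.8 N

Take the radial direction toward the centre of the circle as positive. The component of the weight along the string toward the centre is −mg cos φ (φ measured from the bottom), so Newton's second law along the string gives T − mg cos φ = m v²/r.
cos 26.0° = 0.8988, so T = m(v²/r + g cos φ) = 1.38 × ((7.50)²/2.02 + 10.0 × 0.8988) = 1.38 × (27.85 + (8.988)) = 1.38 × 36.83 = 50.83 N.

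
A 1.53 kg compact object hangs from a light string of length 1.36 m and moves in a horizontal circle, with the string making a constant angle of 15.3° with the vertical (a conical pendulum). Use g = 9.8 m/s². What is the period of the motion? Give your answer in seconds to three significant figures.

r = L sinθ = 0.3589 m. From T sinθ = mω²r and T cosθ = mg: tanθ = ω²r/g, so ω² = g tanθ / r = g/(L cosθ).
ω = √(g/(L cosθ)) = √(9.8/(1.36 × 0.9646)) = √7.471 = 2.733 rad/s.
Period = 2π/ω = 2.299 s.

2.30 s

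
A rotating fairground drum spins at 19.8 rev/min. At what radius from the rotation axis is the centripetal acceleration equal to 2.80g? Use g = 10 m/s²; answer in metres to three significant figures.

ω = 19.8 rev/min × 2π/60 = 2.073 rad/s.
a_c = ω²r = 2.80g ⇒ r = 2.80 × 10.0 / (2.073)² = 28.00/4.299 = 6.513 m.

6.51 m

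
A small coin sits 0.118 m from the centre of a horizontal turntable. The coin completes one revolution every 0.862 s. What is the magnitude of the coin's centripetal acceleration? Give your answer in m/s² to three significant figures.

v = 2πr/T = 2π × 0.118/0.862 = 0.8601 m/s.
a_c = v²/r = (0.8601)²/0.118 = 0.7398/0.118 = 6.269 m/s².

6.27 m/s²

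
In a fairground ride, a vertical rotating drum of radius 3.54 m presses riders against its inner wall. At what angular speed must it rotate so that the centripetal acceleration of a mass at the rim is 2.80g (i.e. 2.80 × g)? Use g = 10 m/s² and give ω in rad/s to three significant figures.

Centripetal acceleration a_c = ω²r. Setting ω²r = 2.80g:
ω = √(2.80g / r) = √(2.80 × 10.0 / 3.54) = √7.910 = 2.812 rad/s.

2.81 rad/s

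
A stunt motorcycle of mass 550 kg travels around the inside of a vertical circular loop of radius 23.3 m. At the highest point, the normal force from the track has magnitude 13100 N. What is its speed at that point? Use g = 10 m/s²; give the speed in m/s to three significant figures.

28.1 m/s

At the top, N + mg = mv²/r, so v = √(r(N/m + g)) = √(23.3 × (13100/550 + 10.0)) = √(23.3 × 33.82) = √788.0 = 28.07 m/s.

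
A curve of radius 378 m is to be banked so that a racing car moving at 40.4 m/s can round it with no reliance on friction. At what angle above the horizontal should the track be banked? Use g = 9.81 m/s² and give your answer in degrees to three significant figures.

23.8°

For a frictionless banked turn: horizontally N sinθ = mv²/r and vertically N cosθ = mg.
Dividing: tanθ = v²/(r g) = (40.4)²/(378 × 9.81) = 1632/3708 = 0.4402.
θ = arctan(0.4402) = 23.76°.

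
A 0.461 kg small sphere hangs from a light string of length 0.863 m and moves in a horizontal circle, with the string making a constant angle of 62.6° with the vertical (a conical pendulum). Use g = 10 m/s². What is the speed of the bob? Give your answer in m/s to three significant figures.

The radius of the circle is r = L sinθ = 0.863 × sin 62.6° = 0.7662 m.
Horizontally T sinθ = mv²/r and vertically T cosθ = mg, so tanθ = v²/(rg).
v = √(r g tanθ) = √(0.7662 × 10.0 × 1.929) = √14.78 = 3.845 m/s.

3.84 m/s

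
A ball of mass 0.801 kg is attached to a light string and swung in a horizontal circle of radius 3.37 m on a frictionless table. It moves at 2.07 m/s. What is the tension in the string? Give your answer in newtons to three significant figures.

1.02 N

The tension is the only horizontal force, so it supplies the full centripetal force: T = m v²/r = 0.801 × (2.070)²/3.37 = 0.801 × 4.285/3.37 = 1.018 N.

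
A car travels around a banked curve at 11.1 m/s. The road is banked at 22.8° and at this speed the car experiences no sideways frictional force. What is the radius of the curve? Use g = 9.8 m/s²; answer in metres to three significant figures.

Frictionless banking: tanθ = v²/(rg), so r = v²/(g tanθ).
r = (11.1)²/(9.8 × tan 22.8°) = 123.2/(9.8 × 0.4204) = 123.2/4.120 = 29.91 m.

29.9 m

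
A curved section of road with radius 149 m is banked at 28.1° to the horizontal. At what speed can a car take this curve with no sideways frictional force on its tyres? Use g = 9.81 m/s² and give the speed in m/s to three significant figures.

On a frictionless banked curve, N sinθ = mv²/r and N cosθ = mg, so tanθ = v²/(rg).
v = √(r g tanθ) = √(149 × 9.81 × tan 28.1°) = √(149 × 9.81 × 0.5340) = √780.5 = 27.94 m/s.

27.9 m/s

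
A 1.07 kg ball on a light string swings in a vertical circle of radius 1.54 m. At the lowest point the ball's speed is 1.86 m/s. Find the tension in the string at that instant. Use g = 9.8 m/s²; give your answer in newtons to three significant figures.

At the lowest point, T points up (toward the centre) and the weight mg points down (away from the centre), so the net inward force is T − mg = mv²/r.
T = m(v²/r + g) = 1.07 × ((1.86)²/1.54 + 9.8) = 1.07 × (2.246 + 9.8) = 1.07 × 12.05 = 12.89 N.

12.9 N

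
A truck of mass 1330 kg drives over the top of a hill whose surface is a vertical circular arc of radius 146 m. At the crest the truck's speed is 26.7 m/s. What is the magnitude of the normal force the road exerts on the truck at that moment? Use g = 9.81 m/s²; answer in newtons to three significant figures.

At the crest the centripetal acceleration points downward (toward the centre of the arc), so mg − N = mv²/r.
N = m(g − v²/r) = 1330 × (9.81 − (26.7)²/146) = 1330 × (9.81 − 4.883) = 1330 × 4.927 = 6553 N.

6550 N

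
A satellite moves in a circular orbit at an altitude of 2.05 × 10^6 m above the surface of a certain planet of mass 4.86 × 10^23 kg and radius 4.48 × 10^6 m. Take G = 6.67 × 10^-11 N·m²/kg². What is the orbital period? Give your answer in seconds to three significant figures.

r = R + h = 4.48 × 10^6 + 2.05 × 10^6 = 6.530 × 10^6 m. Gravity provides the centripetal force: G M m / r² = m v² / r ⇒ v = √(GM/r) = 2228 m/s.
T = 2πr/v = 2π × 6.530 × 10^6 / 2228 = 18410 s.

18400 s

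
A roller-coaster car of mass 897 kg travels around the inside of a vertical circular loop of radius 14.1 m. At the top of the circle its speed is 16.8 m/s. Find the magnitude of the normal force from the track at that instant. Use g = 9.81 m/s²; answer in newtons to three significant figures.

9160 N

At the top, both N and the weight mg point inward (toward the centre), so N + mg = mv²/r.
N = m(v²/r − g) = 897 × ((16.8)²/14.1 − 9.81) = 897 × (20.02 − 9.81) = 897 × 10.21 = 9156 N.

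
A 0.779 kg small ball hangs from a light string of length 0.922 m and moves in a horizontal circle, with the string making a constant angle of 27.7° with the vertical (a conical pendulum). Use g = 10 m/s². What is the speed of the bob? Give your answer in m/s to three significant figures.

1.50 m/s

The radius of the circle is r = L sinθ = 0.922 × sin 27.7° = 0.4286 m.
Horizontally T sinθ = mv²/r and vertically T cosθ = mg, so tanθ = v²/(rg).
v = √(r g tanθ) = √(0.4286 × 10.0 × 0.5250) = √2.250 = 1.500 m/s.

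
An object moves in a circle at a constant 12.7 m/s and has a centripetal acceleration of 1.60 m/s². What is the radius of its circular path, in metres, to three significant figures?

a_c = v²/r ⇒ r = v²/a_c = (12.7)²/1.60 = 161.3/1.60 = 100.8 m.

101 m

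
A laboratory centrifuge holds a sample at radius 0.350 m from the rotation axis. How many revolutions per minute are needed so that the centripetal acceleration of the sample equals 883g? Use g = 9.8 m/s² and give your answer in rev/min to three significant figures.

Require ω²r = 883g, so ω = √(883 × 9.8/0.350) = 157.2 rad/s.
In rev/min: ω × 60/(2π) = 157.2 × 60/(2π) = 1502 rev/min.

1500 rev/min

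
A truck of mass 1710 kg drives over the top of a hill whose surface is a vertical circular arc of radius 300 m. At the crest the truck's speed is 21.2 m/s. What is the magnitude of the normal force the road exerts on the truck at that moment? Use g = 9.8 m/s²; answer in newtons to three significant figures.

14200 N

At the crest the centripetal acceleration points downward (toward the centre of the arc), so mg − N = mv²/r.
N = m(g − v²/r) = 1710 × (9.8 − (21.2)²/300) = 1710 × (9.8 − 1.498) = 1710 × 8.302 = 14200 N.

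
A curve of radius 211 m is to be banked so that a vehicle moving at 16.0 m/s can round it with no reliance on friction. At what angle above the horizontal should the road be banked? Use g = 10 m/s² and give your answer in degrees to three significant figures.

6.92°

With no friction, the horizontal component of the normal force provides the centripetal force: N sinθ = mv²/r, while N cosθ = mg vertically.
Dividing: tanθ = v²/(r g) = (16.0)²/(211 × 10.0) = 256.0/2110 = 0.1213.
θ = arctan(0.1213) = 6.918°.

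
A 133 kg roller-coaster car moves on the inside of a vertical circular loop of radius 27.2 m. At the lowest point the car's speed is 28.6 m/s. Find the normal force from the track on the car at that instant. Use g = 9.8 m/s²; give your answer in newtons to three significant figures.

At the lowest point, N points up (toward the centre) and the weight mg points down (away from the centre), so the net inward force is N − mg = mv²/r.
N = m(v²/r + g) = 133 × ((28.6)²/27.2 + 9.8) = 133 × (30.07 + 9.8) = 133 × 39.87 = 5303 N.

5300 N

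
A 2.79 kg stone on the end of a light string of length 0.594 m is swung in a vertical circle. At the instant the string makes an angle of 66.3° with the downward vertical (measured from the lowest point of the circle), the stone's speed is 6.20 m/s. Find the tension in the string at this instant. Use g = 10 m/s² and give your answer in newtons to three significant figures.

192 N

Take the radial direction toward the centre of the circle as positive. The component of the weight along the string toward the centre is −mg cos φ (φ measured from the bottom), so Newton's second law along the string gives T − mg cos φ = m v²/r.
cos 66.3° = 0.4019, so T = m(v²/r + g cos φ) = 2.79 × ((6.20)²/0.594 + 10.0 × 0.4019) = 2.79 × (64.71 + (4.019)) = 2.79 × 68.73 = 191.8 N.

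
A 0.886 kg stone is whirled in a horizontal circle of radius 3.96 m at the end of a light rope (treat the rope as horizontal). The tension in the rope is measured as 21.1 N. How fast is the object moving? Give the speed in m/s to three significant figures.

9.71 m/s

T = m v²/r ⇒ v = √(T r / m) = √(21.1 × 3.96 / 0.886) = √94.31 = 9.711 m/s.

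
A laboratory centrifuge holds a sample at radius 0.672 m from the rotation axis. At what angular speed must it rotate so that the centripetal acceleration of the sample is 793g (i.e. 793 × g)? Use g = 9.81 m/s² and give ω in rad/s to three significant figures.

Centripetal acceleration a_c = ω²r. Setting ω²r = 793g:
ω = √(793g / r) = √(793 × 9.81 / 0.672) = √11580 = 107.6 rad/s.

108 rad/s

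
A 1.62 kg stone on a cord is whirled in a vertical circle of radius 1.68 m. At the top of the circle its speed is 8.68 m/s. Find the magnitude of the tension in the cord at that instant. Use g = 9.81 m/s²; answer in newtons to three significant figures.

At the top, both T and the weight mg point inward (toward the centre), so T + mg = mv²/r.
T = m(v²/r − g) = 1.62 × ((8.68)²/1.68 − 9.81) = 1.62 × (44.85 − 9.81) = 1.62 × 35.04 = 56.76 N.

56.8 N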